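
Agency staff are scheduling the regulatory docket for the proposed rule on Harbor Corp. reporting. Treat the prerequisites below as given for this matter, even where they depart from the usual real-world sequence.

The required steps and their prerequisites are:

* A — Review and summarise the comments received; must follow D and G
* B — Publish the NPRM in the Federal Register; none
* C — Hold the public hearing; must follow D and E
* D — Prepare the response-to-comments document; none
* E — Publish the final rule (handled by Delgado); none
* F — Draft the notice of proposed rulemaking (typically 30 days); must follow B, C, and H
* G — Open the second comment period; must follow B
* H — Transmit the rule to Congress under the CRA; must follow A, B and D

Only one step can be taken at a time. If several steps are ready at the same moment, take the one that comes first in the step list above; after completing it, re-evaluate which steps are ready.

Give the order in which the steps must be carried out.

B, D and E have no prerequisites; B is listed earlier, so B is first.
G now also ready, so the ready set is {D, E, G}; D is listed earlier → D.
E and G are both available; E is listed earlier → E.
C and G are both available; C is listed earlier → C.
G needed B, now all done → G.
Next only A has its prerequisites met → A.
That leaves H as the only ready step → H.
That leaves F as the only ready step → F.

B → D → E → C → G → A → H → F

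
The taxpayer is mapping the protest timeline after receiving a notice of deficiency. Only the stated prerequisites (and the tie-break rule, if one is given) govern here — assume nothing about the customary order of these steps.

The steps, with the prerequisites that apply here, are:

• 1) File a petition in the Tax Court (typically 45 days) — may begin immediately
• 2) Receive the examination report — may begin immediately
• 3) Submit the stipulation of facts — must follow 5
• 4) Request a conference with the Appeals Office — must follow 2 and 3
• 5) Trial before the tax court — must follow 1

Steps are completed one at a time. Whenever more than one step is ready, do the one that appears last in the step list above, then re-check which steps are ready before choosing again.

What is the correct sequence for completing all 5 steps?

Nothing is required for 2 and 1. 2 is listed later → 2 first.
1 is the only step now ready → 1.
5 needed 1, now all done → 5.
3 needed 5, now all done → 3.
Next only 4 has its prerequisites met → 4.

2, 1, 5, 3, 4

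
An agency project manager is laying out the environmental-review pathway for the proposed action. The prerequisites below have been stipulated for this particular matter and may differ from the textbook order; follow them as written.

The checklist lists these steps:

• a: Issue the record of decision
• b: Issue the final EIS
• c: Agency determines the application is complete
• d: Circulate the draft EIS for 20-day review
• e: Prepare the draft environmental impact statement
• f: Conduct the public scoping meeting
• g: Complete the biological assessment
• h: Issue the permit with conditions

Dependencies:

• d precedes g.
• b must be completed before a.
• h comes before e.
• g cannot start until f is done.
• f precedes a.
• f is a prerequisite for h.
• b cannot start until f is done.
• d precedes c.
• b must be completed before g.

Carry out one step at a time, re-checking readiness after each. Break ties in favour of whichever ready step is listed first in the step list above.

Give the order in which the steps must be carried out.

d, c, f, b, a, g, h, e

d and f have no prerequisites; d is listed earlier, so d is first.
c now also ready, so the ready set is {c, f}; c is listed earlier → c.
That leaves f as the only ready step → f.
b and h are both available; b is listed earlier → b.
Ready: a, g and h. a is listed earlier → a.
Ready: g and h. g is listed earlier → g.
That leaves h as the only ready step → h.
Next only e has its prerequisites met → e.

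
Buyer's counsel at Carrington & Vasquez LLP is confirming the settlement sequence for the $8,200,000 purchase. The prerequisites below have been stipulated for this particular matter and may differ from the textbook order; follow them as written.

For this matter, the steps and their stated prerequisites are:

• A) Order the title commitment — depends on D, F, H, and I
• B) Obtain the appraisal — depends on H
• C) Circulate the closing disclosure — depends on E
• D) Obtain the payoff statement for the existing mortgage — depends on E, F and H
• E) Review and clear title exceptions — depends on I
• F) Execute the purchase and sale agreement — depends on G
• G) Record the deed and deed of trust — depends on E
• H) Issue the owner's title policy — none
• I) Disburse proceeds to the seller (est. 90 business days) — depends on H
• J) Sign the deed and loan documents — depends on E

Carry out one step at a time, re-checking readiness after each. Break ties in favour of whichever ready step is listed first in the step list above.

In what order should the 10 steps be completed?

H B I E C G F D A J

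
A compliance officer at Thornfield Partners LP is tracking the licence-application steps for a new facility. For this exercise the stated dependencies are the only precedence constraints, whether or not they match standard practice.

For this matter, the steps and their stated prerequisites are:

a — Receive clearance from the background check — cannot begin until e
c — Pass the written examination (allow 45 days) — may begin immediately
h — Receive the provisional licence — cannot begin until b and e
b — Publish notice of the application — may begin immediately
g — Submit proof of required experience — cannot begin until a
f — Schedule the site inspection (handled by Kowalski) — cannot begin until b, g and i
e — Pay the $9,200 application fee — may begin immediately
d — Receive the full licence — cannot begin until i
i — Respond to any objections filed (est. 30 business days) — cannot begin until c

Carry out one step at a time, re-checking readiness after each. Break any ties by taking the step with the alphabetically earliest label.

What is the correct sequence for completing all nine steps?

Nothing is required for b, c and e. b has the earlier label → b first.
c and e are both available; c has the earlier label → c.
Now e and i have their prerequisites met. e has the earlier label, so e next.
Now a, h and i have their prerequisites met. a has the earlier label, so a next.
g now also ready, so the ready set is {g, h, i}; g has the earlier label → g.
Ready: h and i. h has the earlier label → h.
Next only i has its prerequisites met → i.
Now d and f have their prerequisites met. d has the earlier label, so d next.
That leaves f as the only ready step → f.

b → c → e → a → g → h → i → d → f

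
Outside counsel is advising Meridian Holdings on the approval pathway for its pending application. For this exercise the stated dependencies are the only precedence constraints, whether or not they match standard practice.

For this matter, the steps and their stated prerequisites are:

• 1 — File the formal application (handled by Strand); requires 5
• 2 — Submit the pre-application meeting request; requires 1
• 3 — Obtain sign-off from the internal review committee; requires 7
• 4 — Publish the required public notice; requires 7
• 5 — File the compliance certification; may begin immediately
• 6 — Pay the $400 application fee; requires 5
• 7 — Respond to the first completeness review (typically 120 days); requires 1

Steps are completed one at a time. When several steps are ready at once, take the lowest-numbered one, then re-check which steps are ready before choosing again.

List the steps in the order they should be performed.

5, 1, 2, 6, 7, 3, 4

5 has no prerequisites → 5 first.
1 and 6 are both available; 1 has the earlier label → 1.
2, 6 and 7 are all available; 2 has the earlier label → 2.
6 and 7 are both available; 6 has the earlier label → 6.
7 is the only step now ready → 7.
3 and 4 are both available; 3 has the earlier label → 3.
That leaves 4 as the only ready step → 4.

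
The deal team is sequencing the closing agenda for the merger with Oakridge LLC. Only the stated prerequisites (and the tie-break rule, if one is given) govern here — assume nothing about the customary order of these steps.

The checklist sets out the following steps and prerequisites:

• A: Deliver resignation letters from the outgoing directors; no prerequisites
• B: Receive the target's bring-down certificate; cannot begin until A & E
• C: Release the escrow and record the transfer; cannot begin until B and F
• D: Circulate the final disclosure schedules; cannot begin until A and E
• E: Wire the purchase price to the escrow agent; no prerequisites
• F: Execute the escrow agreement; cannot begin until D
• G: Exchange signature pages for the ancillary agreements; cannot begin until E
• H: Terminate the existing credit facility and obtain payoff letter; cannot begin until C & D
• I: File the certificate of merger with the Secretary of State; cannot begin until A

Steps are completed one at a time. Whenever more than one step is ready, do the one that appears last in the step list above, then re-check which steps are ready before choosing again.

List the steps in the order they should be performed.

Nothing is required for E and A. E is listed later → E first.
Now G and A have their prerequisites met. G is listed later, so G next.
A is the only step now ready → A.
Ready: I, D and B. I is listed later → I.
Now D and B have their prerequisites met. D is listed later, so D next.
Now F and B have their prerequisites met. F is listed later, so F next.
Next only B has its prerequisites met → B.
Next only C has its prerequisites met → C.
H needed D and C, now all done → H.

E, G, A, I, D, F, B, C, H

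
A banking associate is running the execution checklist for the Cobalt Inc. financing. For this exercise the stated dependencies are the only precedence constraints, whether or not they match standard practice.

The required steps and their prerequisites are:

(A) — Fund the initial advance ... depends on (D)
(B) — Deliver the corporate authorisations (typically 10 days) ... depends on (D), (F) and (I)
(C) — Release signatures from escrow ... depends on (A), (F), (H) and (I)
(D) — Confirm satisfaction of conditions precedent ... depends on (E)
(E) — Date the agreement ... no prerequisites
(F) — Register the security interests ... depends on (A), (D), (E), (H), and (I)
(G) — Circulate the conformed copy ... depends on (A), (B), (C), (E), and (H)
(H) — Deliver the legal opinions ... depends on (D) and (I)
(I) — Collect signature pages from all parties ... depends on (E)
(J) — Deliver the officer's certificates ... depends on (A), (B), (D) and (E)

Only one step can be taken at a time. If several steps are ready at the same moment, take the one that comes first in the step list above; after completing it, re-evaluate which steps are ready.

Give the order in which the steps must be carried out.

(E), (D), (A), (I), (H), (F), (B), (C), (G), (J)

(E) has no prerequisites → (E) first.
Now (D) and (I) have their prerequisites met. (D) is listed earlier, so (D) next.
(A) now also ready, so the ready set is {(A), (I)}; (A) is listed earlier → (A).
That leaves (I) as the only ready step → (I).
Next only (H) has its prerequisites met → (H).
(F) needed (A), (D), (E), (H) and (I), now all done → (F).
(B) and (C) are both available; (B) is listed earlier → (B).
(J) now also ready, so the ready set is {(C), (J)}; (C) is listed earlier → (C).
Ready: (G) and (J). (G) is listed earlier → (G).
That leaves (J) as the only ready step → (J).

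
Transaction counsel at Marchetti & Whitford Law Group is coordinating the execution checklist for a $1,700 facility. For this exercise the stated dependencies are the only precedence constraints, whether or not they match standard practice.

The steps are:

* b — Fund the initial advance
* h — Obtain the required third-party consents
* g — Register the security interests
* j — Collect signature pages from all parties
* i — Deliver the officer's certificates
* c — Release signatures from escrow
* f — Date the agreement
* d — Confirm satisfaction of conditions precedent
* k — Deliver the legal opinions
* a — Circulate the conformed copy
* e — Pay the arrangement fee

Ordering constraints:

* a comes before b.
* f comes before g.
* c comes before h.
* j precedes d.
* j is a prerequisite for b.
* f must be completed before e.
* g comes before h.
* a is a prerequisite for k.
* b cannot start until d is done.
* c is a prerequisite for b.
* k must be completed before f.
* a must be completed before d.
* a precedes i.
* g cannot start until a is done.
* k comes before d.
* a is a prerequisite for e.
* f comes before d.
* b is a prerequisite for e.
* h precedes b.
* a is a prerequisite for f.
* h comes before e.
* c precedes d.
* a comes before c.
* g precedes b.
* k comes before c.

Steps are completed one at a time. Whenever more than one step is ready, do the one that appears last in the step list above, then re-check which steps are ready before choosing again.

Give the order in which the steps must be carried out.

a k f c i j d g h b e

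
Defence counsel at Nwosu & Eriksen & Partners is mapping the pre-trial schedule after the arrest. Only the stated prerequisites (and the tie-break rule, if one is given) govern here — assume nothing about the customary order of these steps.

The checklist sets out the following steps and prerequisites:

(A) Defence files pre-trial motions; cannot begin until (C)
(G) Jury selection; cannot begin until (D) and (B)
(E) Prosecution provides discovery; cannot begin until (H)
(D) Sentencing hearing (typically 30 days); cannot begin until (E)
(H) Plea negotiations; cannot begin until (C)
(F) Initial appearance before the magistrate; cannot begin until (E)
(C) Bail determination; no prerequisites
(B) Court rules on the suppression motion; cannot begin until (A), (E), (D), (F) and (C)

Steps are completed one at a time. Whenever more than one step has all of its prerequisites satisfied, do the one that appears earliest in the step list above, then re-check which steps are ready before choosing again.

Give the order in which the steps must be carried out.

(C) (A) (H) (E) (D) (F) (B) (G)

(C) has no prerequisites → (C) first.
Now (A) and (H) have their prerequisites met. (A) is listed earlier, so (A) next.
(H) is the only step now ready → (H).
(E) needed (H), now all done → (E).
Ready: (D) and (F). (D) is listed earlier → (D).
(F) needed (E), now all done → (F).
(B) needed (A), (E), (D), (F) and (C), now all done → (B).
That leaves (G) as the only ready step → (G).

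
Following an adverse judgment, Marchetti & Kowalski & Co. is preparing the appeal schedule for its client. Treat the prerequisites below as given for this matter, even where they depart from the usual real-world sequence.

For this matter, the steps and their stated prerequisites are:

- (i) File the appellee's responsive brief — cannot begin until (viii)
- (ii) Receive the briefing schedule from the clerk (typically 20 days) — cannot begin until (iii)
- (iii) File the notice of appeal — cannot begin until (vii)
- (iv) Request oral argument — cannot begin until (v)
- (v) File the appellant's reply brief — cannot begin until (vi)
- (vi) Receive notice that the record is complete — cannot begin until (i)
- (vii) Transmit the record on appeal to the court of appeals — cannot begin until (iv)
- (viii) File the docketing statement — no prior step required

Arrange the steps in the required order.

(viii) (i) (vi) (v) (iv) (vii) (iii) (ii)

(viii) is the only step with nothing outstanding, so it goes first.
(i) is the only step now ready → (i).
(vi) needed (i), now all done → (vi).
(v) needed (vi), now all done → (v).
(iv) needed (v), now all done → (iv).
(vii) needed (iv), now all done → (vii).
Next only (iii) has its prerequisites met → (iii).
Next only (ii) has its prerequisites met → (ii).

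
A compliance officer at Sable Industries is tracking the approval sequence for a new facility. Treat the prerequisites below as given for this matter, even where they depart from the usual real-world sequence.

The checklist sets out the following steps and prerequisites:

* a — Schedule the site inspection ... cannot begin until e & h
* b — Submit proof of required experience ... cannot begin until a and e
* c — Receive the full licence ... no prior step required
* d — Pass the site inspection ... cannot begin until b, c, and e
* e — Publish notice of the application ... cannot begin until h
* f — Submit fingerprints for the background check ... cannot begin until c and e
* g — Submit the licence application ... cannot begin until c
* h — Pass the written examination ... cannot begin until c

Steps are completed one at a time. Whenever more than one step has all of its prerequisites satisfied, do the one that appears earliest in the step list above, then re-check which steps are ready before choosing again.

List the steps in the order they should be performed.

c → g → h → e → a → b → d → f

c has no prerequisites → c first.
Ready: g and h. g is listed earlier → g.
h needed c, now all done → h.
e is the only step now ready → e.
Now a and f have their prerequisites met. a is listed earlier, so a next.
Ready: b and f. b is listed earlier → b.
d and f are both available; d is listed earlier → d.
f needed c and e, now all done → f.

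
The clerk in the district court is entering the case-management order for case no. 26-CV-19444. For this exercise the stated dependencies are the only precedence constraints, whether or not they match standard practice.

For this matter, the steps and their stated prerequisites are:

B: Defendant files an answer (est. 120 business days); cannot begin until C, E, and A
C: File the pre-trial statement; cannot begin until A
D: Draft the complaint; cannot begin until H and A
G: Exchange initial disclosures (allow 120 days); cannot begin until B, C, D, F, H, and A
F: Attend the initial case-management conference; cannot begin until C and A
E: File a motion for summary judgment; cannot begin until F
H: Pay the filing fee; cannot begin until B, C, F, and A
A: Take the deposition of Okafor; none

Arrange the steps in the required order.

A, C, F, E, B, H, D, G

A has no prerequisites → A first.
C needed A, now all done → C.
F needed C and A, now all done → F.
E needed F, now all done → E.
B needed C, E and A, now all done → B.
H needed B, C, F and A, now all done → H.
D needed H and A, now all done → D.
That leaves G as the only ready step → G.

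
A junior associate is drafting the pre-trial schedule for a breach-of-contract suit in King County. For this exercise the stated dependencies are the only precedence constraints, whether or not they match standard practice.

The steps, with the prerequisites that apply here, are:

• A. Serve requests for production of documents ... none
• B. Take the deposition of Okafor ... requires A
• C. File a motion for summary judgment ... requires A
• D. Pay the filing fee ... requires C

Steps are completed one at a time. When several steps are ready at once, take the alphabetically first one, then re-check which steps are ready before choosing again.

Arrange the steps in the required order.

A, B, C, D

A has no prerequisites → A first.
Now B and C have their prerequisites met. B has the earlier label, so B next.
C needed A, now all done → C.
D is the only step now ready → D.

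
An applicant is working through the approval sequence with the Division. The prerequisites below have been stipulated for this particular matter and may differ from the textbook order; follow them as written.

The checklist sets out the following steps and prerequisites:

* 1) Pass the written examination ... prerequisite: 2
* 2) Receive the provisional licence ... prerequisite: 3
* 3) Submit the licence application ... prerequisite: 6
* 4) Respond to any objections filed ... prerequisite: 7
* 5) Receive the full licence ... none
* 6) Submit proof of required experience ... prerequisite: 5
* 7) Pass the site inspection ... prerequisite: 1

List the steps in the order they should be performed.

5 6 3 2 1 7 4

5 is the only step with nothing outstanding, so it goes first.
6 is the only step now ready → 6.
3 is the only step now ready → 3.
2 is the only step now ready → 2.
Next only 1 has its prerequisites met → 1.
7 needed 1, now all done → 7.
That leaves 4 as the only ready step → 4.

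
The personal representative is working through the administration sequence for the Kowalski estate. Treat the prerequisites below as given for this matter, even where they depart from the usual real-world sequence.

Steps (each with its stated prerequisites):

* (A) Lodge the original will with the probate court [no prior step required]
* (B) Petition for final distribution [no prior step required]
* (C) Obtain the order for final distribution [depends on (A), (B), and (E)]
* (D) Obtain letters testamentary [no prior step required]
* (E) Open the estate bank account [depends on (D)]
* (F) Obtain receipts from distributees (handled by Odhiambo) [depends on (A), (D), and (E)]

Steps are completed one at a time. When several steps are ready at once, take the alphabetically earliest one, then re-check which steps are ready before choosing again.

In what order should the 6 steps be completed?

Nothing is required for (A), (B) and (D). (A) has the earlier label → (A) first.
(B) and (D) are both available; (B) has the earlier label → (B).
That leaves (D) as the only ready step → (D).
That leaves (E) as the only ready step → (E).
Now (C) and (F) have their prerequisites met. (C) has the earlier label, so (C) next.
(F) needed (A), (D) and (E), now all done → (F).

(A), (B), (D), (E), (C), (F)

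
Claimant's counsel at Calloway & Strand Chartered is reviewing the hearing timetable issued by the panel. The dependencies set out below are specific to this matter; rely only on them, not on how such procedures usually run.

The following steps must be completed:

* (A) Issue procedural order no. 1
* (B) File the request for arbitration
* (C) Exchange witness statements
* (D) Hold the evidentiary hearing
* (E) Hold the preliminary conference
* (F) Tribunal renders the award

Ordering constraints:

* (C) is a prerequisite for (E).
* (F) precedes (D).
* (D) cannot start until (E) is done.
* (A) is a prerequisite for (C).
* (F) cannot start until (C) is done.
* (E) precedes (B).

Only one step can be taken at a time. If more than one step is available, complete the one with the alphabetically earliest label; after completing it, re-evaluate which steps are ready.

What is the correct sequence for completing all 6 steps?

(A) → (C) → (E) → (B) → (F) → (D)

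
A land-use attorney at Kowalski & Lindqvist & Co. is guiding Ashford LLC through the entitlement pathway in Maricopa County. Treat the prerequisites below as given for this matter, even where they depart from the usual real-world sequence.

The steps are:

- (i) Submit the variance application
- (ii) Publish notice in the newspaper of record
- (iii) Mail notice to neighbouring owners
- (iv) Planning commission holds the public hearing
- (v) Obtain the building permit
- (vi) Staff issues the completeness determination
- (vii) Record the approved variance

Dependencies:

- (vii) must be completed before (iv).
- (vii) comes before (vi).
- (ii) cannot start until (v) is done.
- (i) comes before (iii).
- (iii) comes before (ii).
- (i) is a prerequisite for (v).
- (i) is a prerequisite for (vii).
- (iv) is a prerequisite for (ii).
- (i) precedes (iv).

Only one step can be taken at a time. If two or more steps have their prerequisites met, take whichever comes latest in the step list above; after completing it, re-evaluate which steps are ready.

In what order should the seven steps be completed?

(i), (vii), (vi), (v), (iv), (iii), (ii)

(i) is the only step with nothing outstanding, so it goes first.
(vii), (v) and (iii) are all available; (vii) is listed later → (vii).
Now (vi), (v), (iv) and (iii) have their prerequisites met. (vi) is listed later, so (vi) next.
(v), (iv) and (iii) are all available; (v) is listed later → (v).
Now (iv) and (iii) have their prerequisites met. (iv) is listed later, so (iv) next.
Next only (iii) has its prerequisites met → (iii).
(ii) needed (v), (iv) and (iii), now all done → (ii).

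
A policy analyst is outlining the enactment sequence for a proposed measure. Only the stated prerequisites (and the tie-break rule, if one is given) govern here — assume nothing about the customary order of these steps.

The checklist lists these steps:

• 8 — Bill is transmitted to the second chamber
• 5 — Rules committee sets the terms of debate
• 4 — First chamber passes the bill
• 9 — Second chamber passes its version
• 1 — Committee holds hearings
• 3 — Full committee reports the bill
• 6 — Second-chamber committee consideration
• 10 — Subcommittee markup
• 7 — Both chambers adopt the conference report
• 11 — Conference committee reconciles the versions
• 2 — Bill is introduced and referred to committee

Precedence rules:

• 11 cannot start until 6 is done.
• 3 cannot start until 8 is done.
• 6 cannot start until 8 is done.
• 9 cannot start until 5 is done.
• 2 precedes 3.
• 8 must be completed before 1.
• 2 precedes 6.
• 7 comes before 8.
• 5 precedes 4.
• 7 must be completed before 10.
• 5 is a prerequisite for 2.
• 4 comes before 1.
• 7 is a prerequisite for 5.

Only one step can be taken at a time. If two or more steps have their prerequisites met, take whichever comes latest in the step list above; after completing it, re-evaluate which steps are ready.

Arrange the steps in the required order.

7, 10, 5, 2, 9, 4, 8, 6, 11, 3, 1

Only 7 has no prerequisites, so it is first.
10, 5 and 8 are all available; 10 is listed later → 10.
Now 5 and 8 have their prerequisites met. 5 is listed later, so 5 next.
Ready: 2, 9, 4 and 8. 2 is listed later → 2.
Ready: 9, 4 and 8. 9 is listed later → 9.
Now 4 and 8 have their prerequisites met. 4 is listed later, so 4 next.
8 needed 7, now all done → 8.
6, 3 and 1 are all available; 6 is listed later → 6.
Ready: 11, 3 and 1. 11 is listed later → 11.
Ready: 3 and 1. 3 is listed later → 3.
That leaves 1 as the only ready step → 1.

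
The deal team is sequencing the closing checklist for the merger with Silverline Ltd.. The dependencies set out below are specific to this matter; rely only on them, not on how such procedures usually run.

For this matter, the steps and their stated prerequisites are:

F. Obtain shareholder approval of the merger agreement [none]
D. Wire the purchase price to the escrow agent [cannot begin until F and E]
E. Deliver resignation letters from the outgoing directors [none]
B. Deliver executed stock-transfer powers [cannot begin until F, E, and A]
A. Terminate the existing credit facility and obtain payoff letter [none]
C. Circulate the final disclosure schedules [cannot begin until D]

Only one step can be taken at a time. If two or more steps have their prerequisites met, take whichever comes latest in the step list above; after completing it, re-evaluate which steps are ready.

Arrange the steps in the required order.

A, E, F, B, D, C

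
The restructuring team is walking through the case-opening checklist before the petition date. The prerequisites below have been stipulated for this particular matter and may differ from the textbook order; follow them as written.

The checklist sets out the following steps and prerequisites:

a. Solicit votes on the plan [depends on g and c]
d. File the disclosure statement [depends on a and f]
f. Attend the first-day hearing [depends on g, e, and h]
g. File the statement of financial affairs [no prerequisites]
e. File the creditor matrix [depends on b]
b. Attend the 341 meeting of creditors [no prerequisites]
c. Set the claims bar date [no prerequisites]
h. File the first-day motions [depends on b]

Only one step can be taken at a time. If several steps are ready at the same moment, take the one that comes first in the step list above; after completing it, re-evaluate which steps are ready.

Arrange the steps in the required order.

Nothing is required for g, b and c. g is listed earlier → g first.
Now b and c have their prerequisites met. b is listed earlier, so b next.
Now e, c and h have their prerequisites met. e is listed earlier, so e next.
Now c and h have their prerequisites met. c is listed earlier, so c next.
a now also ready, so the ready set is {a, h}; a is listed earlier → a.
h needed b, now all done → h.
That leaves f as the only ready step → f.
Next only d has its prerequisites met → d.

g, b, e, c, a, h, f, d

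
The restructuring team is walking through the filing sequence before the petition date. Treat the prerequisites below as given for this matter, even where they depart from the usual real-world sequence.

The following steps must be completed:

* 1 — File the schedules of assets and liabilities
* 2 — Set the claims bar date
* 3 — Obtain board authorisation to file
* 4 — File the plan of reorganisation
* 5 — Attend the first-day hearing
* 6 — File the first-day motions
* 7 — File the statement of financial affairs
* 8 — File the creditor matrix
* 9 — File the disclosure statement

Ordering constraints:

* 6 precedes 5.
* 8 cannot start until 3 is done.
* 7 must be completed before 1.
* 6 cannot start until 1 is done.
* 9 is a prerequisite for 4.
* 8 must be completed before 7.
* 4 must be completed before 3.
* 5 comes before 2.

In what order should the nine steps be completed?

9 4 3 8 7 1 6 5 2

9 has no prerequisites → 9 first.
Next only 4 has its prerequisites met → 4.
Next only 3 has its prerequisites met → 3.
8 needed 3, now all done → 8.
7 is the only step now ready → 7.
Next only 1 has its prerequisites met → 1.
6 needed 1, now all done → 6.
5 needed 6, now all done → 5.
2 needed 5, now all done → 2.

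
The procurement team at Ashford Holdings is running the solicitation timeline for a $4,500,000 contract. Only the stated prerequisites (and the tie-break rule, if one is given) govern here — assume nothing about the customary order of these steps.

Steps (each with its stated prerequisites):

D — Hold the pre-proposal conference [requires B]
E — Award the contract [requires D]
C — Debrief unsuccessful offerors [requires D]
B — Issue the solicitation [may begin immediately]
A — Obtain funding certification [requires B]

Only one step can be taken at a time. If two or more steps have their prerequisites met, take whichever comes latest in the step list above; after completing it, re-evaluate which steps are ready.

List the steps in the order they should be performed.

B, A, D, C, E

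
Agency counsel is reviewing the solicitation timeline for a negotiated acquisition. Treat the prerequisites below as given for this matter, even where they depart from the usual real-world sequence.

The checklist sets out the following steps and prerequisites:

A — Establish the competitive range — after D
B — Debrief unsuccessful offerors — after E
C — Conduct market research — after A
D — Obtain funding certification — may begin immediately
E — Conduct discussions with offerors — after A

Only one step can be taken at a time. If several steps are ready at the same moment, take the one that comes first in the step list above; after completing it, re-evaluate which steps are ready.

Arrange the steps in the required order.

D → A → C → E → B

D has no prerequisites → D first.
A is the only step now ready → A.
Now C and E have their prerequisites met. C is listed earlier, so C next.
E needed A, now all done → E.
That leaves B as the only ready step → B.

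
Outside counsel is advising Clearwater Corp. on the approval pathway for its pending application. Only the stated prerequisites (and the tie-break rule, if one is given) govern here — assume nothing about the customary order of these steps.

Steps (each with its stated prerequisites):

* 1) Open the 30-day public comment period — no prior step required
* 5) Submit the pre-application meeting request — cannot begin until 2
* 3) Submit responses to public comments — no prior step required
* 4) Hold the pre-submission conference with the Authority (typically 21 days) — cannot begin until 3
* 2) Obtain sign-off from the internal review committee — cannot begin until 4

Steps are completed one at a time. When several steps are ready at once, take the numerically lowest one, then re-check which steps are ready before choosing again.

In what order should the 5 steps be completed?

1, 3, 4, 2, 5

Nothing is required for 1 and 3. 1 has the earlier label → 1 first.
Next only 3 has its prerequisites met → 3.
4 needed 3, now all done → 4.
2 needed 4, now all done → 2.
5 needed 2, now all done → 5.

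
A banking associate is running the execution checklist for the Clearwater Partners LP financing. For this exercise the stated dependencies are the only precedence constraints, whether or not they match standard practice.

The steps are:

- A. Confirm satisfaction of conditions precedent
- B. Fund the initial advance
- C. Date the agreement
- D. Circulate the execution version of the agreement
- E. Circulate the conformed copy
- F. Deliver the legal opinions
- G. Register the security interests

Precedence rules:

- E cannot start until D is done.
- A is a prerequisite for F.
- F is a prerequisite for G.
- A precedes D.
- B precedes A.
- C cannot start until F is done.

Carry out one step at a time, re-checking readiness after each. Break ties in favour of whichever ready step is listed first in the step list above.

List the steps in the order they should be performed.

B → A → D → E → F → C → G

B has no prerequisites → B first.
A needed B, now all done → A.
D and F are both available; D is listed earlier → D.
E now also ready, so the ready set is {E, F}; E is listed earlier → E.
F is the only step now ready → F.
Now C and G have their prerequisites met. C is listed earlier, so C next.
That leaves G as the only ready step → G.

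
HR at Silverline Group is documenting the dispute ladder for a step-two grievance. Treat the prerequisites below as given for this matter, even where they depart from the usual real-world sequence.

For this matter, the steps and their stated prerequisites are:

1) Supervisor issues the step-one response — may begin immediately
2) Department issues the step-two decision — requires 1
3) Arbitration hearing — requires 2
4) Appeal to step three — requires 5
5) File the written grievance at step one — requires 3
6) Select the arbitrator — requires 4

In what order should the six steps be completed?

1 2 3 5 4 6

Only 1 has no prerequisites, so it is first.
2 needed 1, now all done → 2.
Next only 3 has its prerequisites met → 3.
5 needed 3, now all done → 5.
4 is the only step now ready → 4.
6 is the only step now ready → 6.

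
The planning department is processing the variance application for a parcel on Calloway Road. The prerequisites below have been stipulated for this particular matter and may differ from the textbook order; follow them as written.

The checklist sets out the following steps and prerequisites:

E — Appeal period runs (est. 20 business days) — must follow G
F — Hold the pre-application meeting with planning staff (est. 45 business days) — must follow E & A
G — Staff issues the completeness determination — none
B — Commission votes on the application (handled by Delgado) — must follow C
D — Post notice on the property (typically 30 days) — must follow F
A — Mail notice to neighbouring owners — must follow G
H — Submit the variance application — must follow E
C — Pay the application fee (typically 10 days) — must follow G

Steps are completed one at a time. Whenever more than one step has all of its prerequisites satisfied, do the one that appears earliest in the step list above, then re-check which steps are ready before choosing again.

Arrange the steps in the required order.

G has no prerequisites → G first.
E, A and C are all available; E is listed earlier → E.
H now also ready, so the ready set is {A, H, C}; A is listed earlier → A.
Now F, H and C have their prerequisites met. F is listed earlier, so F next.
D now also ready, so the ready set is {D, H, C}; D is listed earlier → D.
H and C are both available; H is listed earlier → H.
C needed G, now all done → C.
B is the only step now ready → B.

G, E, A, F, D, H, C, B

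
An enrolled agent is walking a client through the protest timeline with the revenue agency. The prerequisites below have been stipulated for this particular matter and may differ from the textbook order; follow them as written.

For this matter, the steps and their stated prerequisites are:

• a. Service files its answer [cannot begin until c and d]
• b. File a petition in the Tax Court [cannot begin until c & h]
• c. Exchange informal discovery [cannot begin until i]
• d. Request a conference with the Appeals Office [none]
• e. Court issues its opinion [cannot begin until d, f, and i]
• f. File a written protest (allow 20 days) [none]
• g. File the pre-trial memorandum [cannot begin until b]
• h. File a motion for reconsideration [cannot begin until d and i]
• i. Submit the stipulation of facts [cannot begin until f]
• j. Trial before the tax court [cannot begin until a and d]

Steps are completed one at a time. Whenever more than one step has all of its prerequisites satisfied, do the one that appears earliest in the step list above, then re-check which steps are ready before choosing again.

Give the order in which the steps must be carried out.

d → f → i → c → a → e → h → b → g → j

d and f have no prerequisites; d is listed earlier, so d is first.
Next only f has its prerequisites met → f.
Next only i has its prerequisites met → i.
c, e and h are all available; c is listed earlier → c.
Ready: a, e and h. a is listed earlier → a.
j now also ready, so the ready set is {e, h, j}; e is listed earlier → e.
Ready: h and j. h is listed earlier → h.
b now also ready, so the ready set is {b, j}; b is listed earlier → b.
Now g and j have their prerequisites met. g is listed earlier, so g next.
That leaves j as the only ready step → j.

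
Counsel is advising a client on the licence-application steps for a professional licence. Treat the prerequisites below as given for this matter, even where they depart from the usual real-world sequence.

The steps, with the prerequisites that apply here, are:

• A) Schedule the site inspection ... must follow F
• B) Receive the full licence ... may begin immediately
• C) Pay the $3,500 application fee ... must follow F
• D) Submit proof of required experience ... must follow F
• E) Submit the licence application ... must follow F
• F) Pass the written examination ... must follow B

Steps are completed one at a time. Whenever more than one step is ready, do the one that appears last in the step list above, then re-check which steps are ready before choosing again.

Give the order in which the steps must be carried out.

B F E D C A

B has no prerequisites → B first.
That leaves F as the only ready step → F.
Now E, D, C and A have their prerequisites met. E is listed later, so E next.
Now D, C and A have their prerequisites met. D is listed later, so D next.
Ready: C and A. C is listed later → C.
That leaves A as the only ready step → A.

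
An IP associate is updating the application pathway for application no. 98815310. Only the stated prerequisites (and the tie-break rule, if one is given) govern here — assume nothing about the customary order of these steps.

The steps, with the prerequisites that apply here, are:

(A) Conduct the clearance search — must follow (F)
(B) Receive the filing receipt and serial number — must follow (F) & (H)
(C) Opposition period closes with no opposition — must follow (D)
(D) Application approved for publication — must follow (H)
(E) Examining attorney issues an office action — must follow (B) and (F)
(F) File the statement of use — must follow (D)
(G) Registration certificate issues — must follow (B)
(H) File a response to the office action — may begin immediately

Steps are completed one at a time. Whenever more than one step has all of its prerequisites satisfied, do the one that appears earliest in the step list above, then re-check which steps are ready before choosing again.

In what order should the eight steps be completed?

(H) has no prerequisites → (H) first.
(D) needed (H), now all done → (D).
Ready: (C) and (F). (C) is listed earlier → (C).
(F) needed (D), now all done → (F).
Ready: (A) and (B). (A) is listed earlier → (A).
That leaves (B) as the only ready step → (B).
Ready: (E) and (G). (E) is listed earlier → (E).
That leaves (G) as the only ready step → (G).

(H) → (D) → (C) → (F) → (A) → (B) → (E) → (G)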